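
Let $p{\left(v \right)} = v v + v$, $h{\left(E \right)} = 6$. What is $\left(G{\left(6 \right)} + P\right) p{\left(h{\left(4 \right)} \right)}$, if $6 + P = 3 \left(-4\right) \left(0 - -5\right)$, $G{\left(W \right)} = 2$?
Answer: $-2688$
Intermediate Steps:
$p{\left(v \right)} = v + v^{2}$ ($p{\left(v \right)} = v^{2} + v = v + v^{2}$)
$P = -66$ ($P = -6 + 3 \left(-4\right) \left(0 - -5\right) = -6 - 12 \left(0 + 5\right) = -6 - 60 = -66$)
$\left(G{\left(6 \right)} + P\right) p{\left(h{\left(4 \right)} \right)} = \left(2 - 66\right) 6 \left(1 + 6\right) = - 64 \cdot 6 \cdot 7 = \left(-64\right) 42 = -2688$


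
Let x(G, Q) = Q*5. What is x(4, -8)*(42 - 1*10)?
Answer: -1280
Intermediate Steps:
x(G, Q) = 5*Q
x(4, -8)*(42 - 1*10) = (5*(-8))*(42 - 1*10) = -40*(42 - 10) = -40*32 = -1280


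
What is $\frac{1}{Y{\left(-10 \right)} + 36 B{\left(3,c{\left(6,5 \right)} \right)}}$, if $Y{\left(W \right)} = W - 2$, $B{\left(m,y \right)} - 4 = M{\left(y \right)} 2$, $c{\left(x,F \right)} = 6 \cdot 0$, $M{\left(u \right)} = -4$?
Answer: $- \frac{1}{156} \approx -0.0064103$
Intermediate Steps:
$c{\left(x,F \right)} = 0$
$B{\left(m,y \right)} = -4$ ($B{\left(m,y \right)} = 4 - 8 = -4$)
$Y{\left(W \right)} = -2 + W$ ($Y{\left(W \right)} = W - 2 = -2 + W$)
$\frac{1}{Y{\left(-10 \right)} + 36 B{\left(3,c{\left(6,5 \right)} \right)}} = \frac{1}{\left(-2 - 10\right) + 36 \left(-4\right)} = \frac{1}{-12 - 144} = \frac{1}{-156} = - \frac{1}{156}$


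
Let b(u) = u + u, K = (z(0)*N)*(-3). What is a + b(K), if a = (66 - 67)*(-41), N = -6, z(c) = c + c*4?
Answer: 41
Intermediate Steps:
z(c) = 5*c (z(c) = c + 4*c = 5*c)
a = 41 (a = -1*(-41) = 41)
K = 0 (K = ((5*0)*(-6))*(-3) = (0*(-6))*(-3) = 0*(-3) = 0)
b(u) = 2*u
a + b(K) = 41 + 2*0 = 41 + 0 = 41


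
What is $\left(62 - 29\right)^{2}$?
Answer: $1089$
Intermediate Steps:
$\left(62 - 29\right)^{2} = 33^{2} = 1089$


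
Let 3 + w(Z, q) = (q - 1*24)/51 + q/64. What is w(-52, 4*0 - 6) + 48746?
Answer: 26515821/544 ≈ 48742.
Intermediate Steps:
w(Z, q) = -59/17 + 115*q/3264 (w(Z, q) = -3 + ((q - 1*24)/51 + q/64) = -3 + ((q - 24)*(1/51) + q*(1/64)) = -3 + ((-24 + q)*(1/51) + q/64) = -3 + ((-8/17 + q/51) + q/64) = -3 + (-8/17 + 115*q/3264) = -59/17 + 115*q/3264)
w(-52, 4*0 - 6) + 48746 = (-59/17 + 115*(4*0 - 6)/3264) + 48746 = (-59/17 + 115*(0 - 6)/3264) + 48746 = (-59/17 + (115/3264)*(-6)) + 48746 = (-59/17 - 115/544) + 48746 = -2003/544 + 48746 = 26515821/544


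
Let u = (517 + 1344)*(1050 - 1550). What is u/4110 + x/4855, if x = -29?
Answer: -451769669/1995405 ≈ -226.41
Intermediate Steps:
u = -930500 (u = 1861*(-500) = -930500)
u/4110 + x/4855 = -930500/4110 - 29/4855 = -930500*1/4110 - 29*1/4855 = -93050/411 - 29/4855 = -451769669/1995405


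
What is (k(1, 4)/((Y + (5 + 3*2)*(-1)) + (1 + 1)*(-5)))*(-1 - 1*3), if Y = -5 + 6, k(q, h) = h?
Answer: ⅘ ≈ 0.80000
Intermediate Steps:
Y = 1
(k(1, 4)/((Y + (5 + 3*2)*(-1)) + (1 + 1)*(-5)))*(-1 - 1*3) = (4/((1 + (5 + 3*2)*(-1)) + (1 + 1)*(-5)))*(-1 - 1*3) = (4/((1 + (5 + 6)*(-1)) + 2*(-5)))*(-1 - 3) = (4/((1 + 11*(-1)) - 10))*(-4) = (4/((1 - 11) - 10))*(-4) = (4/(-10 - 10))*(-4) = (4/(-20))*(-4) = (4*(-1/20))*(-4) = -⅕*(-4) = ⅘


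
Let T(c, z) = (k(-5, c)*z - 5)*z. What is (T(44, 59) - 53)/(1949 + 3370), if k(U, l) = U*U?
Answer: 86677/5319 ≈ 16.296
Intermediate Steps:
k(U, l) = U**2
T(c, z) = z*(-5 + 25*z) (T(c, z) = ((-5)**2*z - 5)*z = (25*z - 5)*z = (-5 + 25*z)*z = z*(-5 + 25*z))
(T(44, 59) - 53)/(1949 + 3370) = (5*59*(-1 + 5*59) - 53)/(1949 + 3370) = (5*59*(-1 + 295) - 53)/5319 = (5*59*294 - 53)*(1/5319) = (86730 - 53)*(1/5319) = 86677*(1/5319) = 86677/5319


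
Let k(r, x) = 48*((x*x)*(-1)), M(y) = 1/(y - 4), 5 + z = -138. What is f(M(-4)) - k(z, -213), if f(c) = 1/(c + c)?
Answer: 2177708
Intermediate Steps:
z = -143 (z = -5 - 138 = -143)
M(y) = 1/(-4 + y)
k(r, x) = -48*x**2 (k(r, x) = 48*(x**2*(-1)) = 48*(-x**2) = -48*x**2)
f(c) = 1/(2*c)
f(M(-4)) - k(z, -213) = 1/(2*(1/(-4 - 4))) - (-48)*(-213)**2 = 1/(2*(1/(-8))) - (-48)*45369 = 1/(2*(-1/8)) - 1*(-2177712) = (1/2)*(-8) + 2177712 = -4 + 2177712 = 2177708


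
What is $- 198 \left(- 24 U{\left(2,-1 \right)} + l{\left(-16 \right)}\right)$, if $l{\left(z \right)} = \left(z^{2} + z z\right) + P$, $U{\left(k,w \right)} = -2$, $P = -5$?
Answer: $-109890$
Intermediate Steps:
$l{\left(z \right)} = -5 + 2 z^{2}$ ($l{\left(z \right)} = \left(z^{2} + z z\right) - 5 = \left(z^{2} + z^{2}\right) - 5 = 2 z^{2} - 5 = -5 + 2 z^{2}$)
$- 198 \left(- 24 U{\left(2,-1 \right)} + l{\left(-16 \right)}\right) = - 198 \left(\left(-24\right) \left(-2\right) - \left(5 - 2 \left(-16\right)^{2}\right)\right) = - 198 \left(48 + \left(-5 + 2 \cdot 256\right)\right) = - 198 \left(48 + \left(-5 + 512\right)\right) = - 198 \left(48 + 507\right) = \left(-198\right) 555 = -109890$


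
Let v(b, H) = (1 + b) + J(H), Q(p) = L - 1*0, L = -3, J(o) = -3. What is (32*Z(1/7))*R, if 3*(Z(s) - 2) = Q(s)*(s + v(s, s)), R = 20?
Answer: 16640/7 ≈ 2377.1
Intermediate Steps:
Q(p) = -3 (Q(p) = -3 - 1*0 = -3 + 0 = -3)
v(b, H) = -2 + b (v(b, H) = (1 + b) - 3 = -2 + b)
Z(s) = 4 - 2*s (Z(s) = 2 + (-3*(s + (-2 + s)))/3 = 2 + (-3*(-2 + 2*s))/3 = 2 + (6 - 6*s)/3 = 2 + (2 - 2*s) = 4 - 2*s)
(32*Z(1/7))*R = (32*(4 - 2/7))*20 = (32*(26/7))*20 = (832/7)*20 = 16640/7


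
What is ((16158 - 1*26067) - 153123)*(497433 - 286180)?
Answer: -34440999096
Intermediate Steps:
((16158 - 1*26067) - 153123)*(497433 - 286180) = ((16158 - 26067) - 153123)*211253 = (-9909 - 153123)*211253 = -163032*211253 = -34440999096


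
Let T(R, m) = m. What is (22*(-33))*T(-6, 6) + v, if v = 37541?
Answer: 33185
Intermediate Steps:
(22*(-33))*T(-6, 6) + v = (22*(-33))*6 + 37541 = -726*6 + 37541 = -4356 + 37541 = 33185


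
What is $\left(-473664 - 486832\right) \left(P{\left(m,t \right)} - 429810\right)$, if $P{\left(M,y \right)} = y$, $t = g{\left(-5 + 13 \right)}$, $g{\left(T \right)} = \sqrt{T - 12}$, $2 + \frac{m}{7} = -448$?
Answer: $412830785760 - 1920992 i \approx 4.1283 \cdot 10^{11} - 1.921 \cdot 10^{6} i$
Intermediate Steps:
$m = -3150$ ($m = -14 + 7 \left(-448\right) = -14 - 3136 = -3150$)
$g{\left(T \right)} = \sqrt{-12 + T}$
$t = 2 i$ ($t = \sqrt{-12 + \left(-5 + 13\right)} = \sqrt{-12 + 8} = \sqrt{-4} = 2 i \approx 2.0 i$)
$\left(-473664 - 486832\right) \left(P{\left(m,t \right)} - 429810\right) = \left(-473664 - 486832\right) \left(2 i - 429810\right) = - 960496 \left(-429810 + 2 i\right) = 412830785760 - 1920992 i$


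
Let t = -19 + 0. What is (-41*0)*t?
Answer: 0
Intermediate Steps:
t = -19
(-41*0)*t = -41*0*(-19) = 0*(-19) = 0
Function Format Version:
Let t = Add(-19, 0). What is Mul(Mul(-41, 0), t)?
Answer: 0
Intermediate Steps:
t = -19
Mul(Mul(-41, 0), t) = Mul(Mul(-41, 0), -19) = Mul(0, -19) = 0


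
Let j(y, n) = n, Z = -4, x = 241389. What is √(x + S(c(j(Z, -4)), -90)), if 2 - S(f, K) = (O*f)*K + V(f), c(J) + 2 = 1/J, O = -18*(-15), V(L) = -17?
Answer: √186733 ≈ 432.13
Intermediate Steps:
O = 270
c(J) = -2 + 1/J
S(f, K) = 19 - 270*K*f (S(f, K) = 2 - ((270*f)*K - 17) = 2 - (270*K*f - 17) = 2 - (-17 + 270*K*f) = 2 + (17 - 270*K*f) = 19 - 270*K*f)
√(x + S(c(j(Z, -4)), -90)) = √(241389 + (19 - 270*(-90)*(-2 + 1/(-4)))) = √(241389 + (19 - 270*(-90)*(-2 - ¼))) = √(241389 + (19 - 270*(-90)*(-9/4))) = √(241389 + (19 - 54675)) = √(241389 - 54656) = √186733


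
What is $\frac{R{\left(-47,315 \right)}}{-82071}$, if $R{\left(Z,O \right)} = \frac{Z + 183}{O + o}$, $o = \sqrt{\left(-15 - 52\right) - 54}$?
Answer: $- \frac{2380}{452968087} + \frac{68 i}{370610253} \approx -5.2542 \cdot 10^{-6} + 1.8348 \cdot 10^{-7} i$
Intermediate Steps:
$o = 11 i$ ($o = \sqrt{\left(-15 - 52\right) - 54} = \sqrt{-67 - 54} = \sqrt{-121} = 11 i \approx 11.0 i$)
$R{\left(Z,O \right)} = \frac{183 + Z}{O + 11 i}$ ($R{\left(Z,O \right)} = \frac{Z + 183}{O + 11 i} = \frac{183 + Z}{O + 11 i}$)
$\frac{R{\left(-47,315 \right)}}{-82071} = \frac{\frac{1}{315 + 11 i} \left(183 - 47\right)}{-82071} = \frac{315 - 11 i}{99346} \cdot 136 \left(- \frac{1}{82071}\right) = \frac{68 \left(315 - 11 i\right)}{49673} \left(- \frac{1}{82071}\right) = - \frac{68 \left(315 - 11 i\right)}{4076712783}$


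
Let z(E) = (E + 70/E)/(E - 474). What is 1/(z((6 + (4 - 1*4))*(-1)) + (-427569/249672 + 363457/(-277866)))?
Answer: -231251199840/689995083977 ≈ -0.33515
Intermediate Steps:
z(E) = (E + 70/E)/(-474 + E)
1/(z((6 + (4 - 1*4))*(-1)) + (-427569/249672 + 363457/(-277866))) = 1/((70 + ((6 + (4 - 1*4))*(-1))²)/((((6 + (4 - 1*4))*(-1)))*(-474 + (6 + (4 - 1*4))*(-1))) + (-427569/249672 + 363457/(-277866))) = 1/((70 + ((6 + (4 - 4))*(-1))²)/((((6 + (4 - 4))*(-1)))*(-474 + (6 + (4 - 4))*(-1))) + (-427569*1/249672 + 363457*(-1/277866))) = 1/((70 + ((6 + 0)*(-1))²)/((((6 + 0)*(-1)))*(-474 + (6 + 0)*(-1))) + (-142523/83224 - 363457/277866)) = 1/((70 + (6*(-1))²)/(((6*(-1)))*(-474 + 6*(-1))) - 34925320643/11562559992) = 1/((70 + (-6)²)/((-6)*(-474 - 6)) - 34925320643/11562559992) = 1/(-⅙*(70 + 36)/(-480) - 34925320643/11562559992) = 1/(-⅙*(-1/480)*106 - 34925320643/11562559992) = 1/(53/1440 - 34925320643/11562559992) = 1/(-689995083977/231251199840) = -231251199840/689995083977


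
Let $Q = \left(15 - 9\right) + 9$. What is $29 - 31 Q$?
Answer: $-436$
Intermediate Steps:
$Q = 15$ ($Q = 6 + 9 = 15$)
$29 - 31 Q = 29 - 465 = -436$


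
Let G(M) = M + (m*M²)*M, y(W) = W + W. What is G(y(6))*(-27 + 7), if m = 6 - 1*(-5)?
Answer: -380400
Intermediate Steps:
m = 11 (m = 6 + 5 = 11)
y(W) = 2*W
G(M) = M + 11*M³ (G(M) = M + (11*M²)*M = M + 11*M³)
G(y(6))*(-27 + 7) = (2*6 + 11*(2*6)³)*(-27 + 7) = (12 + 11*12³)*(-20) = (12 + 11*1728)*(-20) = (12 + 19008)*(-20) = 19020*(-20) = -380400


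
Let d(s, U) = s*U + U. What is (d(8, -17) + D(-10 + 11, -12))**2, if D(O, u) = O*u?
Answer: 27225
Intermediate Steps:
d(s, U) = U + U*s (d(s, U) = U*s + U = U + U*s)
(d(8, -17) + D(-10 + 11, -12))**2 = (-17*(1 + 8) + (-10 + 11)*(-12))**2 = (-17*9 + 1*(-12))**2 = (-153 - 12)**2 = (-165)**2 = 27225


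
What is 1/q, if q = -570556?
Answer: -1/570556 ≈ -1.7527e-6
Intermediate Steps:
1/q = 1/(-570556) = -1/570556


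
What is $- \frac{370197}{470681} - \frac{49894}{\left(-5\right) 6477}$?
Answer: $\frac{11495327969}{15243004185} \approx 0.75414$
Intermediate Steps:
$- \frac{370197}{470681} - \frac{49894}{\left(-5\right) 6477} = \left(-370197\right) \frac{1}{470681} - \frac{49894}{-32385} = - \frac{370197}{470681} - - \frac{49894}{32385} = - \frac{370197}{470681} + \frac{49894}{32385} = \frac{11495327969}{15243004185}$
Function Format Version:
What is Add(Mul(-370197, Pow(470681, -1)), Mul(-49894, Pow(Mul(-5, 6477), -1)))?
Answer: Rational(11495327969, 15243004185) ≈ 0.75414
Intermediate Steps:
Add(Mul(-370197, Pow(470681, -1)), Mul(-49894, Pow(Mul(-5, 6477), -1))) = Add(Mul(-370197, Rational(1, 470681)), Mul(-49894, Pow(-32385, -1))) = Add(Rational(-370197, 470681), Mul(-49894, Rational(-1, 32385))) = Add(Rational(-370197, 470681), Rational(49894, 32385)) = Rational(11495327969, 15243004185)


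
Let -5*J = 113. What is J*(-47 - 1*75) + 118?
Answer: 14376/5 ≈ 2875.2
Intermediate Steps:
J = -113/5 (J = -1/5*113 = -113/5 ≈ -22.600)
J*(-47 - 1*75) + 118 = -113*(-47 - 1*75)/5 + 118 = -113*(-47 - 75)/5 + 118 = -113/5*(-122) + 118 = 13786/5 + 118 = 14376/5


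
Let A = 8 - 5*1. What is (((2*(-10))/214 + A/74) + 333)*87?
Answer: 229355925/7918 ≈ 28966.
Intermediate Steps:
A = 3 (A = 8 - 5 = 3)
(((2*(-10))/214 + A/74) + 333)*87 = (((2*(-10))/214 + 3/74) + 333)*87 = ((-20*1/214 + 3*(1/74)) + 333)*87 = ((-10/107 + 3/74) + 333)*87 = (-419/7918 + 333)*87 = (2636275/7918)*87 = 229355925/7918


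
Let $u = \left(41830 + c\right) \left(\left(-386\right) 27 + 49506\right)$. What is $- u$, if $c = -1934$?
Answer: $-1559295264$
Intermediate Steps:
$u = 1559295264$ ($u = \left(41830 - 1934\right) \left(\left(-386\right) 27 + 49506\right) = 39896 \left(-10422 + 49506\right) = 39896 \cdot 39084 = 1559295264$)
$- u = \left(-1\right) 1559295264 = -1559295264$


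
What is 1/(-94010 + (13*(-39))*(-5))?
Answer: -1/91475 ≈ -1.0932e-5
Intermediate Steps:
1/(-94010 + (13*(-39))*(-5)) = 1/(-94010 - 507*(-5)) = 1/(-94010 + 2535) = 1/(-91475) = -1/91475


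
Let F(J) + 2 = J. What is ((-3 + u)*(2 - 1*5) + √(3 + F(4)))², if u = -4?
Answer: (21 + √5)² ≈ 539.92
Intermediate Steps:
F(J) = -2 + J
((-3 + u)*(2 - 1*5) + √(3 + F(4)))² = ((-3 - 4)*(2 - 1*5) + √(3 + (-2 + 4)))² = (-7*(2 - 5) + √(3 + 2))² = (-7*(-3) + √5)² = (21 + √5)²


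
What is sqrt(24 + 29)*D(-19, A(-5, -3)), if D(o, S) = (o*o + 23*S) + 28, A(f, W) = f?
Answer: 274*sqrt(53) ≈ 1994.8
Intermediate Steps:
D(o, S) = 28 + o**2 + 23*S (D(o, S) = (o**2 + 23*S) + 28 = 28 + o**2 + 23*S)
sqrt(24 + 29)*D(-19, A(-5, -3)) = sqrt(24 + 29)*(28 + (-19)**2 + 23*(-5)) = sqrt(53)*(28 + 361 - 115) = sqrt(53)*274 = 274*sqrt(53)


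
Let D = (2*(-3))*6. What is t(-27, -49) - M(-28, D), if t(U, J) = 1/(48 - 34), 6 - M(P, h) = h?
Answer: -587/14 ≈ -41.929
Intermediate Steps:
D = -36 (D = -6*6 = -36)
M(P, h) = 6 - h
t(U, J) = 1/14
t(-27, -49) - M(-28, D) = 1/14 - (6 - 1*(-36)) = 1/14 - (6 + 36) = 1/14 - 1*42 = 1/14 - 42 = -587/14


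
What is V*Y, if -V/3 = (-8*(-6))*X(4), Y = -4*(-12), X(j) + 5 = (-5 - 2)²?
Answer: -304128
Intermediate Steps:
X(j) = 44 (X(j) = -5 + (-5 - 2)² = -5 + (-7)² = -5 + 49 = 44)
Y = 48
V = -6336 (V = -3*(-8*(-6))*44 = -144*44 = -3*2112 = -6336)
V*Y = -6336*48 = -304128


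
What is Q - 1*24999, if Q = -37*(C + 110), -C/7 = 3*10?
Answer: -21299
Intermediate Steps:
C = -210 (C = -21*10 = -7*30 = -210)
Q = 3700 (Q = -37*(-210 + 110) = -37*(-100) = 3700)
Q - 1*24999 = 3700 - 1*24999 = 3700 - 24999 = -21299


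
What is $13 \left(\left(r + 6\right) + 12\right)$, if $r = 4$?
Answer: $286$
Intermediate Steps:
$13 \left(\left(r + 6\right) + 12\right) = 13 \left(\left(4 + 6\right) + 12\right) = 13 \left(10 + 12\right) = 13 \cdot 22 = 286$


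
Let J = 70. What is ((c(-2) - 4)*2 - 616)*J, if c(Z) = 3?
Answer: -43260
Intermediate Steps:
((c(-2) - 4)*2 - 616)*J = ((3 - 4)*2 - 616)*70 = (-1*2 - 616)*70 = (-2 - 616)*70 = -618*70 = -43260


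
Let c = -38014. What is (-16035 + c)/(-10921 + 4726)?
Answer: 54049/6195 ≈ 8.7246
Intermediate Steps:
(-16035 + c)/(-10921 + 4726) = (-16035 - 38014)/(-10921 + 4726) = -54049/(-6195) = -54049*(-1/6195) = 54049/6195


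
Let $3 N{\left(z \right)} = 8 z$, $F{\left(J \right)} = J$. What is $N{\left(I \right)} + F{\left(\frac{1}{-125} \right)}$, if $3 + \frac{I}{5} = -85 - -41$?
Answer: $- \frac{235003}{375} \approx -626.67$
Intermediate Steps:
$I = -235$ ($I = -15 + 5 \left(-85 - -41\right) = -15 + 5 \left(-85 + 41\right) = -15 + 5 \left(-44\right) = -15 - 220 = -235$)
$N{\left(z \right)} = \frac{8 z}{3}$
$N{\left(I \right)} + F{\left(\frac{1}{-125} \right)} = \frac{8}{3} \left(-235\right) + \frac{1}{-125} = - \frac{1880}{3} - \frac{1}{125} = - \frac{235003}{375}$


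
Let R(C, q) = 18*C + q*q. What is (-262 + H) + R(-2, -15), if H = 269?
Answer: 196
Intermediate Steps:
R(C, q) = q² + 18*C (R(C, q) = 18*C + q² = q² + 18*C)
(-262 + H) + R(-2, -15) = (-262 + 269) + ((-15)² + 18*(-2)) = 7 + (225 - 36) = 7 + 189 = 196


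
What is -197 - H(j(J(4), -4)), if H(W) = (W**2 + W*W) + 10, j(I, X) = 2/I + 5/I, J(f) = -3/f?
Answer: -3431/9 ≈ -381.22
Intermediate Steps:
j(I, X) = 7/I
H(W) = 10 + 2*W**2 (H(W) = (W**2 + W**2) + 10 = 2*W**2 + 10 = 10 + 2*W**2)
-197 - H(j(J(4), -4)) = -197 - (10 + 2*(7/((-3/4)))**2) = -197 - (10 + 2*(7/((-3*1/4)))**2) = -197 - (10 + 2*(7/(-3/4))**2) = -197 - (10 + 2*(7*(-4/3))**2) = -197 - (10 + 2*(-28/3)**2) = -197 - (10 + 2*(784/9)) = -197 - (10 + 1568/9) = -197 - 1*1658/9 = -197 - 1658/9 = -3431/9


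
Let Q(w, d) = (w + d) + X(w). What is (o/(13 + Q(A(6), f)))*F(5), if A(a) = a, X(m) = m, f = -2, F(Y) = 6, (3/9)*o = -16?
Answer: -288/23 ≈ -12.522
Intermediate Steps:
o = -48 (o = 3*(-16) = -48)
Q(w, d) = d + 2*w (Q(w, d) = (w + d) + w = (d + w) + w = d + 2*w)
(o/(13 + Q(A(6), f)))*F(5) = (-48/(13 + (-2 + 2*6)))*6 = (-48/(13 + (-2 + 12)))*6 = (-48/(13 + 10))*6 = (-48/23)*6 = ((1/23)*(-48))*6 = -48/23*6 = -288/23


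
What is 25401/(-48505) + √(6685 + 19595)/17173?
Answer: -25401/48505 + 6*√730/17173 ≈ -0.51424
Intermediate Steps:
25401/(-48505) + √(6685 + 19595)/17173 = 25401*(-1/48505) + √26280*(1/17173) = -25401/48505 + (6*√730)*(1/17173) = -25401/48505 + 6*√730/17173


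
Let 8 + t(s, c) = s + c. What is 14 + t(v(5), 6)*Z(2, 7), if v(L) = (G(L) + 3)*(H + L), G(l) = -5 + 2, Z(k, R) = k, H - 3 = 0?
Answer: 10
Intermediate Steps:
H = 3 (H = 3 + 0 = 3)
G(l) = -3
v(L) = 0 (v(L) = (-3 + 3)*(3 + L) = 0*(3 + L) = 0)
t(s, c) = -8 + c + s (t(s, c) = -8 + (s + c) = -8 + (c + s) = -8 + c + s)
14 + t(v(5), 6)*Z(2, 7) = 14 + (-8 + 6 + 0)*2 = 14 - 2*2 = 14 - 4 = 10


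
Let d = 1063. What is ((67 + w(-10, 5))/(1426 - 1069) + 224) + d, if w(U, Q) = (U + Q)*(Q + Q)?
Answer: 27028/21 ≈ 1287.0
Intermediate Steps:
w(U, Q) = 2*Q*(Q + U) (w(U, Q) = (Q + U)*(2*Q) = 2*Q*(Q + U))
((67 + w(-10, 5))/(1426 - 1069) + 224) + d = ((67 + 2*5*(5 - 10))/(1426 - 1069) + 224) + 1063 = ((67 + 2*5*(-5))/357 + 224) + 1063 = ((67 - 50)*(1/357) + 224) + 1063 = (17*(1/357) + 224) + 1063 = (1/21 + 224) + 1063 = 4705/21 + 1063 = 27028/21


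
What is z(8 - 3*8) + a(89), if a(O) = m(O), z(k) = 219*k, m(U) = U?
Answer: -3415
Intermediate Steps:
a(O) = O
z(8 - 3*8) + a(89) = 219*(8 - 3*8) + 89 = 219*(8 - 24) + 89 = 219*(-16) + 89 = -3504 + 89 = -3415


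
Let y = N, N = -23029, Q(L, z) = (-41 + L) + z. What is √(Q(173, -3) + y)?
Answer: 10*I*√229 ≈ 151.33*I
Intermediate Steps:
Q(L, z) = -41 + L + z
y = -23029
√(Q(173, -3) + y) = √((-41 + 173 - 3) - 23029) = √(129 - 23029) = √(-22900) = 10*I*√229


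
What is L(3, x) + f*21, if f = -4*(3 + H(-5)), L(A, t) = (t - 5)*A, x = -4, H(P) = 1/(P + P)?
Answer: -1353/5 ≈ -270.60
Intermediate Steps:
H(P) = 1/(2*P)
L(A, t) = A*(-5 + t) (L(A, t) = (-5 + t)*A = A*(-5 + t))
f = -58/5 (f = -4*(3 + (½)/(-5)) = -4*(3 + (½)*(-⅕)) = -4*(3 - ⅒) = -4*29/10 = -58/5 ≈ -11.600)
L(3, x) + f*21 = 3*(-5 - 4) - 58/5*21 = 3*(-9) - 1218/5 = -27 - 1218/5 = -1353/5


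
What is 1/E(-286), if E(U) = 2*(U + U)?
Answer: -1/1144 ≈ -0.00087413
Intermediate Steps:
E(U) = 4*U (E(U) = 2*(2*U) = 4*U)
1/E(-286) = 1/(4*(-286)) = 1/(-1144) = -1/1144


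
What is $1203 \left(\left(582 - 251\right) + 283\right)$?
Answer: $738642$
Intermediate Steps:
$1203 \left(\left(582 - 251\right) + 283\right) = 1203 \left(331 + 283\right) = 1203 \cdot 614 = 738642$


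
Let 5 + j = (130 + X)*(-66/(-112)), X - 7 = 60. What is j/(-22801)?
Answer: -6221/1276856 ≈ -0.0048721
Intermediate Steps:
X = 67 (X = 7 + 60 = 67)
j = 6221/56 (j = -5 + (130 + 67)*(-66/(-112)) = -5 + 197*(-66*(-1/112)) = -5 + 197*(33/56) = -5 + 6501/56 = 6221/56 ≈ 111.09)
j/(-22801) = (6221/56)/(-22801) = (6221/56)*(-1/22801) = -6221/1276856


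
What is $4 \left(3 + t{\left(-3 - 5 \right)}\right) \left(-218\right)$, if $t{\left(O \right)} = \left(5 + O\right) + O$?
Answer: $6976$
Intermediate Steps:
$t{\left(O \right)} = 5 + 2 O$
$4 \left(3 + t{\left(-3 - 5 \right)}\right) \left(-218\right) = 4 \left(3 + \left(5 + 2 \left(-3 - 5\right)\right)\right) \left(-218\right) = 4 \left(3 + \left(5 + 2 \left(-8\right)\right)\right) \left(-218\right) = 4 \left(3 + \left(5 - 16\right)\right) \left(-218\right) = 4 \left(3 - 11\right) \left(-218\right) = 4 \left(-8\right) \left(-218\right) = \left(-32\right) \left(-218\right) = 6976$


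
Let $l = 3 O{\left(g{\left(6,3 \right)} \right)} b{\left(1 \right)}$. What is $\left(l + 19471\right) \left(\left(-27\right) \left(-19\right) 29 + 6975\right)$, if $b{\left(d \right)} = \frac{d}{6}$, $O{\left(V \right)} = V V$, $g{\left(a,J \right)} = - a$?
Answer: $425873628$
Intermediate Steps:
$O{\left(V \right)} = V^{2}$
$b{\left(d \right)} = \frac{d}{6}$ ($b{\left(d \right)} = d \frac{1}{6} = \frac{d}{6}$)
$l = 18$ ($l = 3 \left(\left(-1\right) 6\right)^{2} \cdot \frac{1}{6} \cdot 1 = 3 \left(-6\right)^{2} \cdot \frac{1}{6} = 3 \cdot 36 \cdot \frac{1}{6} = 108 \cdot \frac{1}{6} = 18$)
$\left(l + 19471\right) \left(\left(-27\right) \left(-19\right) 29 + 6975\right) = \left(18 + 19471\right) \left(\left(-27\right) \left(-19\right) 29 + 6975\right) = 19489 \left(513 \cdot 29 + 6975\right) = 19489 \left(14877 + 6975\right) = 19489 \cdot 21852 = 425873628$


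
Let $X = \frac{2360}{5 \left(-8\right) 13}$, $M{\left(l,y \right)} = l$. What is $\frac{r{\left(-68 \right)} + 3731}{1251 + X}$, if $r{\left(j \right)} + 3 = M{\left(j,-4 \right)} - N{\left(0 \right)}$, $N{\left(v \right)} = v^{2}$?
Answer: $\frac{11895}{4051} \approx 2.9363$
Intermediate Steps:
$r{\left(j \right)} = -3 + j$ ($r{\left(j \right)} = -3 + \left(j - 0^{2}\right) = -3 + \left(j - 0\right) = -3 + \left(j + 0\right) = -3 + j$)
$X = - \frac{59}{13}$ ($X = \frac{2360}{\left(-40\right) 13} = \frac{2360}{-520} = 2360 \left(- \frac{1}{520}\right) = - \frac{59}{13} \approx -4.5385$)
$\frac{r{\left(-68 \right)} + 3731}{1251 + X} = \frac{\left(-3 - 68\right) + 3731}{1251 - \frac{59}{13}} = \frac{-71 + 3731}{\frac{16204}{13}} = 3660 \cdot \frac{13}{16204} = \frac{11895}{4051}$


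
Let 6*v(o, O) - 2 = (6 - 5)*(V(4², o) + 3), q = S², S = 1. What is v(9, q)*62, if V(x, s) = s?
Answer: 434/3 ≈ 144.67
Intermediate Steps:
q = 1 (q = 1² = 1)
v(o, O) = ⅚ + o/6 (v(o, O) = ⅓ + ((6 - 5)*(o + 3))/6 = ⅓ + (1*(3 + o))/6 = ⅓ + (3 + o)/6 = ⅓ + (½ + o/6) = ⅚ + o/6)
v(9, q)*62 = (⅚ + (⅙)*9)*62 = (⅚ + 3/2)*62 = (7/3)*62 = 434/3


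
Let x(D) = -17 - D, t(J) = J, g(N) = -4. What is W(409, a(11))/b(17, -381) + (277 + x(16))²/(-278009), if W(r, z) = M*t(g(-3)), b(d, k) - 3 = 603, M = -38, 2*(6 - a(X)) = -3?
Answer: 3089276/84236727 ≈ 0.036674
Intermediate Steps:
a(X) = 15/2 (a(X) = 6 - ½*(-3) = 6 + 3/2 = 15/2)
b(d, k) = 606 (b(d, k) = 3 + 603 = 606)
W(r, z) = 152 (W(r, z) = -38*(-4) = 152)
W(409, a(11))/b(17, -381) + (277 + x(16))²/(-278009) = 152/606 + (277 + (-17 - 1*16))²/(-278009) = 152*(1/606) + (277 + (-17 - 16))²*(-1/278009) = 76/303 + (277 - 33)²*(-1/278009) = 76/303 + 244²*(-1/278009) = 76/303 + 59536*(-1/278009) = 76/303 - 59536/278009 = 3089276/84236727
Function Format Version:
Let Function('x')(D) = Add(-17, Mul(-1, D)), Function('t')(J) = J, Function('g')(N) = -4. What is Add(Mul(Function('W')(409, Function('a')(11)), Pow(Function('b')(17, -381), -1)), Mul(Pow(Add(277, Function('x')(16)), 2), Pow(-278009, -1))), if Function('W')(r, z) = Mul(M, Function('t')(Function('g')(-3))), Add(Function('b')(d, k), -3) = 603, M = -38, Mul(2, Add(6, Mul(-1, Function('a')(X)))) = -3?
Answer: Rational(3089276, 84236727) ≈ 0.036674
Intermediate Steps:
Function('a')(X) = Rational(15, 2) (Function('a')(X) = Add(6, Mul(Rational(-1, 2), -3)) = Add(6, Rational(3, 2)) = Rational(15, 2))
Function('b')(d, k) = 606 (Function('b')(d, k) = Add(3, 603) = 606)
Function('W')(r, z) = 152 (Function('W')(r, z) = Mul(-38, -4) = 152)
Add(Mul(Function('W')(409, Function('a')(11)), Pow(Function('b')(17, -381), -1)), Mul(Pow(Add(277, Function('x')(16)), 2), Pow(-278009, -1))) = Add(Mul(152, Pow(606, -1)), Mul(Pow(Add(277, Add(-17, Mul(-1, 16))), 2), Pow(-278009, -1))) = Add(Mul(152, Rational(1, 606)), Mul(Pow(Add(277, Add(-17, -16)), 2), Rational(-1, 278009))) = Add(Rational(76, 303), Mul(Pow(Add(277, -33), 2), Rational(-1, 278009))) = Add(Rational(76, 303), Mul(Pow(244, 2), Rational(-1, 278009))) = Add(Rational(76, 303), Mul(59536, Rational(-1, 278009))) = Add(Rational(76, 303), Rational(-59536, 278009)) = Rational(3089276, 84236727)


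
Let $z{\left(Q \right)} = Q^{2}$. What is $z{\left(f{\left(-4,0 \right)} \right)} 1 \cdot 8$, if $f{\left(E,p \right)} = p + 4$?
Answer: $128$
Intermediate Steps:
$f{\left(E,p \right)} = 4 + p$
$z{\left(f{\left(-4,0 \right)} \right)} 1 \cdot 8 = \left(4 + 0\right)^{2} \cdot 1 \cdot 8 = 4^{2} \cdot 8 = 16 \cdot 8 = 128$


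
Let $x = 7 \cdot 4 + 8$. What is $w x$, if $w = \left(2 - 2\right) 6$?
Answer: $0$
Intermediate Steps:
$w = 0$ ($w = 0 \cdot 6 = 0$)
$x = 36$ ($x = 28 + 8 = 36$)
$w x = 0 \cdot 36 = 0$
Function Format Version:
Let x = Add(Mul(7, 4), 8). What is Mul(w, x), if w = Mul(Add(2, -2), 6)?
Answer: 0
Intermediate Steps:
w = 0 (w = Mul(0, 6) = 0)
x = 36 (x = Add(28, 8) = 36)
Mul(w, x) = Mul(0, 36) = 0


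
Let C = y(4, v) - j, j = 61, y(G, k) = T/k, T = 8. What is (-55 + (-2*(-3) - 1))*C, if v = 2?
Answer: 2850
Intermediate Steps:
y(G, k) = 8/k
C = -57 (C = 8/2 - 1*61 = 8*(1/2) - 61 = 4 - 61 = -57)
(-55 + (-2*(-3) - 1))*C = (-55 + (-2*(-3) - 1))*(-57) = (-55 + (6 - 1))*(-57) = (-55 + 5)*(-57) = -50*(-57) = 2850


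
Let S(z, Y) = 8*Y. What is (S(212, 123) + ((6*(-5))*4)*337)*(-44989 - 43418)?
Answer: 3488186592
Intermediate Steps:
(S(212, 123) + ((6*(-5))*4)*337)*(-44989 - 43418) = (8*123 + ((6*(-5))*4)*337)*(-44989 - 43418) = (984 - 30*4*337)*(-88407) = (984 - 120*337)*(-88407) = (984 - 40440)*(-88407) = -39456*(-88407) = 3488186592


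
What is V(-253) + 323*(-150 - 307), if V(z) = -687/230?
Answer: -33951217/230 ≈ -1.4761e+5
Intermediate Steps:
V(z) = -687/230 (V(z) = -687*1/230 = -687/230)
V(-253) + 323*(-150 - 307) = -687/230 + 323*(-150 - 307) = -687/230 + 323*(-457) = -687/230 - 147611 = -33951217/230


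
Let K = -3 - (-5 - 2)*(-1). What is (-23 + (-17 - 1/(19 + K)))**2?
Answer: 130321/81 ≈ 1608.9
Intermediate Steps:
K = -10 (K = -3 - (-7)*(-1) = -3 - 1*7 = -3 - 7 = -10)
(-23 + (-17 - 1/(19 + K)))**2 = (-23 + (-17 - 1/(19 - 10)))**2 = (-23 + (-17 - 1/9))**2 = (-23 - 154/9)**2 = (-361/9)**2 = 130321/81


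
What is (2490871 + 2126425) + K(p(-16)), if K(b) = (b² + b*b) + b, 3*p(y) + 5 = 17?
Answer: 4617332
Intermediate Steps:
p(y) = 4 (p(y) = -5/3 + (⅓)*17 = -5/3 + 17/3 = 4)
K(b) = b + 2*b² (K(b) = (b² + b²) + b = 2*b² + b = b + 2*b²)
(2490871 + 2126425) + K(p(-16)) = (2490871 + 2126425) + 4*(1 + 2*4) = 4617296 + 4*(1 + 8) = 4617296 + 4*9 = 4617296 + 36 = 4617332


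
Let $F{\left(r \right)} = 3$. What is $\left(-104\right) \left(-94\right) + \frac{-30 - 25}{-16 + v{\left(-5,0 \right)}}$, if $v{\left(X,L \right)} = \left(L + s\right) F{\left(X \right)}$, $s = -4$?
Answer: $\frac{273783}{28} \approx 9778.0$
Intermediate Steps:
$v{\left(X,L \right)} = -12 + 3 L$ ($v{\left(X,L \right)} = \left(L - 4\right) 3 = \left(-4 + L\right) 3 = -12 + 3 L$)
$\left(-104\right) \left(-94\right) + \frac{-30 - 25}{-16 + v{\left(-5,0 \right)}} = \left(-104\right) \left(-94\right) + \frac{-30 - 25}{-16 + \left(-12 + 3 \cdot 0\right)} = 9776 - \frac{55}{-16 + \left(-12 + 0\right)} = 9776 - \frac{55}{-16 - 12} = 9776 - \frac{55}{-28} = 9776 - - \frac{55}{28} = 9776 + \frac{55}{28} = \frac{273783}{28}$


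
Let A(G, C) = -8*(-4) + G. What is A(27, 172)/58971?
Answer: 59/58971 ≈ 0.0010005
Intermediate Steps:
A(G, C) = 32 + G
A(27, 172)/58971 = (32 + 27)/58971 = 59*(1/58971) = 59/58971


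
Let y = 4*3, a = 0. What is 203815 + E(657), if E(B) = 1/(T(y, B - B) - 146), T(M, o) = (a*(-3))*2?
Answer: 29756989/146 ≈ 2.0382e+5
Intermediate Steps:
y = 12
T(M, o) = 0 (T(M, o) = (0*(-3))*2 = 0*2 = 0)
E(B) = -1/146 (E(B) = 1/(0 - 146) = 1/(-146) = -1/146)
203815 + E(657) = 203815 - 1/146 = 29756989/146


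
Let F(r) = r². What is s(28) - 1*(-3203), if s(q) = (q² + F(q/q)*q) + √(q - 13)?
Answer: 4015 + √15 ≈ 4018.9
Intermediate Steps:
s(q) = q + q² + √(-13 + q) (s(q) = (q² + (q/q)²*q) + √(q - 13) = (q² + 1²*q) + √(-13 + q) = (q² + 1*q) + √(-13 + q) = (q² + q) + √(-13 + q) = (q + q²) + √(-13 + q) = q + q² + √(-13 + q))
s(28) - 1*(-3203) = (28 + 28² + √(-13 + 28)) - 1*(-3203) = (28 + 784 + √15) + 3203 = (812 + √15) + 3203 = 4015 + √15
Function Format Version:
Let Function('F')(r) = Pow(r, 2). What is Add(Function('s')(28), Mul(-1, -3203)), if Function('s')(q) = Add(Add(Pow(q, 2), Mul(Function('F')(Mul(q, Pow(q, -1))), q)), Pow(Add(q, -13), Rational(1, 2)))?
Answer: Add(4015, Pow(15, Rational(1, 2))) ≈ 4018.9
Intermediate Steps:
Function('s')(q) = Add(q, Pow(q, 2), Pow(Add(-13, q), Rational(1, 2))) (Function('s')(q) = Add(Add(Pow(q, 2), Mul(Pow(Mul(q, Pow(q, -1)), 2), q)), Pow(Add(q, -13), Rational(1, 2))) = Add(Add(Pow(q, 2), Mul(Pow(1, 2), q)), Pow(Add(-13, q), Rational(1, 2))) = Add(Add(Pow(q, 2), Mul(1, q)), Pow(Add(-13, q), Rational(1, 2))) = Add(Add(Pow(q, 2), q), Pow(Add(-13, q), Rational(1, 2))) = Add(Add(q, Pow(q, 2)), Pow(Add(-13, q), Rational(1, 2))) = Add(q, Pow(q, 2), Pow(Add(-13, q), Rational(1, 2))))
Add(Function('s')(28), Mul(-1, -3203)) = Add(Add(28, Pow(28, 2), Pow(Add(-13, 28), Rational(1, 2))), Mul(-1, -3203)) = Add(Add(28, 784, Pow(15, Rational(1, 2))), 3203) = Add(Add(812, Pow(15, Rational(1, 2))), 3203) = Add(4015, Pow(15, Rational(1, 2)))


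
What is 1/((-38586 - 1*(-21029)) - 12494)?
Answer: -1/30051 ≈ -3.3277e-5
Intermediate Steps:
1/((-38586 - 1*(-21029)) - 12494) = 1/((-38586 + 21029) - 12494) = 1/(-17557 - 12494) = 1/(-30051) = -1/30051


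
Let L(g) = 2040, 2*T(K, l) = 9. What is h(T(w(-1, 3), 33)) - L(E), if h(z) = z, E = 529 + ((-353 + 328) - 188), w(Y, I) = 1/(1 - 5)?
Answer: -4071/2 ≈ -2035.5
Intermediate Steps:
w(Y, I) = -¼ (w(Y, I) = 1/(-4) = -¼)
T(K, l) = 9/2 (T(K, l) = (½)*9 = 9/2)
E = 316 (E = 529 + (-25 - 188) = 529 - 213 = 316)
h(T(w(-1, 3), 33)) - L(E) = 9/2 - 1*2040 = 9/2 - 2040 = -4071/2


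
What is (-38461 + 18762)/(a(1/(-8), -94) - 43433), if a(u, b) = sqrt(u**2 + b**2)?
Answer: 54757546688/120730665791 + 157592*sqrt(565505)/120730665791 ≈ 0.45453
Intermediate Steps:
a(u, b) = sqrt(b**2 + u**2)
(-38461 + 18762)/(a(1/(-8), -94) - 43433) = (-38461 + 18762)/(sqrt((-94)**2 + (1/(-8))**2) - 43433) = -19699/(sqrt(8836 + (-1/8)**2) - 43433) = -19699/(sqrt(8836 + 1/64) - 43433) = -19699/(sqrt(565505/64) - 43433) = -19699/(sqrt(565505)/8 - 43433) = -19699/(-43433 + sqrt(565505)/8)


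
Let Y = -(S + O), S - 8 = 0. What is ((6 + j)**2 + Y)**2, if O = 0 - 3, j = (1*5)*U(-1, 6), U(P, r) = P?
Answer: 16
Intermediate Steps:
S = 8 (S = 8 + 0 = 8)
j = -5 (j = (1*5)*(-1) = 5*(-1) = -5)
O = -3
Y = -5 (Y = -(8 - 3) = -1*5 = -5)
((6 + j)**2 + Y)**2 = ((6 - 5)**2 - 5)**2 = (1**2 - 5)**2 = (1 - 5)**2 = (-4)**2 = 16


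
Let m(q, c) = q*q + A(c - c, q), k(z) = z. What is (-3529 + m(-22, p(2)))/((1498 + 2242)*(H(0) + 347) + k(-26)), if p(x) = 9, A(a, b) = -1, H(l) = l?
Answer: -1523/648877 ≈ -0.0023471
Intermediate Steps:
m(q, c) = -1 + q² (m(q, c) = q*q - 1 = q² - 1 = -1 + q²)
(-3529 + m(-22, p(2)))/((1498 + 2242)*(H(0) + 347) + k(-26)) = (-3529 + (-1 + (-22)²))/((1498 + 2242)*(0 + 347) - 26) = (-3529 + (-1 + 484))/(3740*347 - 26) = (-3529 + 483)/(1297780 - 26) = -3046/1297754 = -3046*1/1297754 = -1523/648877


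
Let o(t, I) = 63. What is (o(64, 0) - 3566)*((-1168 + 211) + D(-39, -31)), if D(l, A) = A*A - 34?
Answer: 105090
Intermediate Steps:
D(l, A) = -34 + A² (D(l, A) = A² - 34 = -34 + A²)
(o(64, 0) - 3566)*((-1168 + 211) + D(-39, -31)) = (63 - 3566)*((-1168 + 211) + (-34 + (-31)²)) = -3503*(-957 + (-34 + 961)) = -3503*(-957 + 927) = -3503*(-30) = 105090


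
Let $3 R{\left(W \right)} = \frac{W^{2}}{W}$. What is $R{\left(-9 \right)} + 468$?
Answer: $465$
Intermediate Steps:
$R{\left(W \right)} = \frac{W}{3}$ ($R{\left(W \right)} = \frac{W^{2} \frac{1}{W}}{3} = \frac{W}{3}$)
$R{\left(-9 \right)} + 468 = \frac{1}{3} \left(-9\right) + 468 = -3 + 468 = 465$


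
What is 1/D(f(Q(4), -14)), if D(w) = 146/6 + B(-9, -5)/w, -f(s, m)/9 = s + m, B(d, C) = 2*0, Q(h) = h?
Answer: 3/73 ≈ 0.041096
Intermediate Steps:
B(d, C) = 0
f(s, m) = -9*m - 9*s (f(s, m) = -9*(s + m) = -9*(m + s) = -9*m - 9*s)
D(w) = 73/3 (D(w) = 146/6 + 0/w = 146*(⅙) + 0 = 73/3 + 0 = 73/3)
1/D(f(Q(4), -14)) = 1/(73/3) = 3/73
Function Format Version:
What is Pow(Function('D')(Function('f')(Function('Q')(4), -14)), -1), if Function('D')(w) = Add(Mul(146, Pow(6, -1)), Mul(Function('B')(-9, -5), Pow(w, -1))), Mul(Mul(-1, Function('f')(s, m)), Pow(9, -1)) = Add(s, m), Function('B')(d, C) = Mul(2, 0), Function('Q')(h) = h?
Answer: Rational(3, 73) ≈ 0.041096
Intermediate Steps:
Function('B')(d, C) = 0
Function('f')(s, m) = Add(Mul(-9, m), Mul(-9, s)) (Function('f')(s, m) = Mul(-9, Add(s, m)) = Mul(-9, Add(m, s)) = Add(Mul(-9, m), Mul(-9, s)))
Function('D')(w) = Rational(73, 3) (Function('D')(w) = Add(Mul(146, Pow(6, -1)), Mul(0, Pow(w, -1))) = Add(Mul(146, Rational(1, 6)), 0) = Add(Rational(73, 3), 0) = Rational(73, 3))
Pow(Function('D')(Function('f')(Function('Q')(4), -14)), -1) = Pow(Rational(73, 3), -1) = Rational(3, 73)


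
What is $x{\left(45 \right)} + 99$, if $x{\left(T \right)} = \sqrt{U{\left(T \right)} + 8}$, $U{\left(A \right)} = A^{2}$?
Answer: $99 + \sqrt{2033} \approx 144.09$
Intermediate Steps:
$x{\left(T \right)} = \sqrt{8 + T^{2}}$ ($x{\left(T \right)} = \sqrt{T^{2} + 8} = \sqrt{8 + T^{2}}$)
$x{\left(45 \right)} + 99 = \sqrt{8 + 45^{2}} + 99 = \sqrt{8 + 2025} + 99 = \sqrt{2033} + 99 = 99 + \sqrt{2033}$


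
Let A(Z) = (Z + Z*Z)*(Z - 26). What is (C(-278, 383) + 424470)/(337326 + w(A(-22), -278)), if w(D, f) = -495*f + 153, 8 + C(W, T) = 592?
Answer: 425054/475089 ≈ 0.89468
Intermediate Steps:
C(W, T) = 584 (C(W, T) = -8 + 592 = 584)
A(Z) = (-26 + Z)*(Z + Z²) (A(Z) = (Z + Z²)*(-26 + Z) = (-26 + Z)*(Z + Z²))
w(D, f) = 153 - 495*f
(C(-278, 383) + 424470)/(337326 + w(A(-22), -278)) = (584 + 424470)/(337326 + (153 - 495*(-278))) = 425054/(337326 + (153 + 137610)) = 425054/(337326 + 137763) = 425054/475089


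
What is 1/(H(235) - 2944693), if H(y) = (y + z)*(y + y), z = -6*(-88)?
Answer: -1/2586083 ≈ -3.8669e-7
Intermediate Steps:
z = 528
H(y) = 2*y*(528 + y) (H(y) = (y + 528)*(y + y) = (528 + y)*(2*y) = 2*y*(528 + y))
1/(H(235) - 2944693) = 1/(2*235*(528 + 235) - 2944693) = 1/(2*235*763 - 2944693) = 1/(358610 - 2944693) = 1/(-2586083) = -1/2586083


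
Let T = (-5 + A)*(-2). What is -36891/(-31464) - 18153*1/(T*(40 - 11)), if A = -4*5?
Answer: -28759669/2534600 ≈ -11.347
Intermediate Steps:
A = -20
T = 50 (T = (-5 - 20)*(-2) = -25*(-2) = 50)
-36891/(-31464) - 18153*1/(T*(40 - 11)) = -36891/(-31464) - 18153*1/(50*(40 - 11)) = -36891*(-1/31464) - 18153/(50*29) = 4099/3496 - 18153/1450 = -28759669/2534600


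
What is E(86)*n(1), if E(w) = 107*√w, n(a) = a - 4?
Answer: -321*√86 ≈ -2976.8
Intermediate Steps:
n(a) = -4 + a
E(86)*n(1) = (107*√86)*(-4 + 1) = (107*√86)*(-3) = -321*√86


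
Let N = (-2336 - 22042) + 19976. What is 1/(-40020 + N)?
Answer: -1/44422 ≈ -2.2511e-5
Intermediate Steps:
N = -4402 (N = -24378 + 19976 = -4402)
1/(-40020 + N) = 1/(-40020 - 4402) = 1/(-44422) = -1/44422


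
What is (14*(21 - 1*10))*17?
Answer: 2618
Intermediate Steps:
(14*(21 - 1*10))*17 = (14*(21 - 10))*17 = (14*11)*17 = 154*17 = 2618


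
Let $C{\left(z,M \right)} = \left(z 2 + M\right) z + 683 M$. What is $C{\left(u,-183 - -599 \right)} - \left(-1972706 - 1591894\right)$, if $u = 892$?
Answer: $5811128$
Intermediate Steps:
$C{\left(z,M \right)} = 683 M + z \left(M + 2 z\right)$ ($C{\left(z,M \right)} = \left(2 z + M\right) z + 683 M = \left(M + 2 z\right) z + 683 M = z \left(M + 2 z\right) + 683 M = 683 M + z \left(M + 2 z\right)$)
$C{\left(u,-183 - -599 \right)} - \left(-1972706 - 1591894\right) = \left(2 \cdot 892^{2} + 683 \left(-183 - -599\right) + \left(-183 - -599\right) 892\right) - \left(-1972706 - 1591894\right) = \left(2 \cdot 795664 + 683 \left(-183 + 599\right) + \left(-183 + 599\right) 892\right) - -3564600 = \left(1591328 + 683 \cdot 416 + 416 \cdot 892\right) + 3564600 = \left(1591328 + 284128 + 371072\right) + 3564600 = 2246528 + 3564600 = 5811128$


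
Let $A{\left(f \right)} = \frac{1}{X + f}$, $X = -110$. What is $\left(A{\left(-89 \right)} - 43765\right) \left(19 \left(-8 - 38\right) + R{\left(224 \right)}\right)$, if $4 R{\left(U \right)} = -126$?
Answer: $\frac{7886213198}{199} \approx 3.9629 \cdot 10^{7}$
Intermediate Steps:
$A{\left(f \right)} = \frac{1}{-110 + f}$
$R{\left(U \right)} = - \frac{63}{2}$ ($R{\left(U \right)} = \frac{1}{4} \left(-126\right) = - \frac{63}{2}$)
$\left(A{\left(-89 \right)} - 43765\right) \left(19 \left(-8 - 38\right) + R{\left(224 \right)}\right) = \left(\frac{1}{-110 - 89} - 43765\right) \left(19 \left(-8 - 38\right) - \frac{63}{2}\right) = \left(\frac{1}{-199} - 43765\right) \left(19 \left(-46\right) - \frac{63}{2}\right) = \left(- \frac{1}{199} - 43765\right) \left(-874 - \frac{63}{2}\right) = \left(- \frac{8709236}{199}\right) \left(- \frac{1811}{2}\right) = \frac{7886213198}{199}$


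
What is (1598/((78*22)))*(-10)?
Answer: -3995/429 ≈ -9.3123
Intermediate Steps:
(1598/((78*22)))*(-10) = (1598/1716)*(-10) = (1598*(1/1716))*(-10) = (799/858)*(-10) = -3995/429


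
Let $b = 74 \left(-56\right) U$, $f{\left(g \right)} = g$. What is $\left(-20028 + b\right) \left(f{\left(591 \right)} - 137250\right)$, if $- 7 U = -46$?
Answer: $6458504340$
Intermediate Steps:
$U = \frac{46}{7}$ ($U = \left(- \frac{1}{7}\right) \left(-46\right) = \frac{46}{7} \approx 6.5714$)
$b = -27232$ ($b = 74 \left(-56\right) \frac{46}{7} = \left(-4144\right) \frac{46}{7} = -27232$)
$\left(-20028 + b\right) \left(f{\left(591 \right)} - 137250\right) = \left(-20028 - 27232\right) \left(591 - 137250\right) = \left(-47260\right) \left(-136659\right) = 6458504340$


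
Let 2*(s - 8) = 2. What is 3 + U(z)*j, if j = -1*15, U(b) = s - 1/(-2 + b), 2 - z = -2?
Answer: -249/2 ≈ -124.50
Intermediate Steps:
s = 9 (s = 8 + (½)*2 = 8 + 1 = 9)
z = 4 (z = 2 - 1*(-2) = 2 + 2 = 4)
U(b) = 9 - 1/(-2 + b)
j = -15
3 + U(z)*j = 3 + ((-19 + 9*4)/(-2 + 4))*(-15) = 3 + ((-19 + 36)/2)*(-15) = 3 + ((½)*17)*(-15) = 3 + (17/2)*(-15) = 3 - 255/2 = -249/2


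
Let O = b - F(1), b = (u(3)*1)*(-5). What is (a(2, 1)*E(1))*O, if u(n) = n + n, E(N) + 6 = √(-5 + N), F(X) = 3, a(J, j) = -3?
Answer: -594 + 198*I ≈ -594.0 + 198.0*I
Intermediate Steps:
E(N) = -6 + √(-5 + N)
u(n) = 2*n
b = -30 (b = ((2*3)*1)*(-5) = (6*1)*(-5) = 6*(-5) = -30)
O = -33 (O = -30 - 1*3 = -30 - 3 = -33)
(a(2, 1)*E(1))*O = -3*(-6 + √(-5 + 1))*(-33) = -3*(-6 + √(-4))*(-33) = -3*(-6 + 2*I)*(-33) = (18 - 6*I)*(-33) = -594 + 198*I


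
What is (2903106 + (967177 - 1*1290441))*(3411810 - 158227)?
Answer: 8393730073886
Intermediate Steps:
(2903106 + (967177 - 1*1290441))*(3411810 - 158227) = (2903106 + (967177 - 1290441))*3253583 = (2903106 - 323264)*3253583 = 2579842*3253583 = 8393730073886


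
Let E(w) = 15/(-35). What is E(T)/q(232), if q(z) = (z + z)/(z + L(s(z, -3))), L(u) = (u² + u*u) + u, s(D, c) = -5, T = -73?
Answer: -831/3248 ≈ -0.25585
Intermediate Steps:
L(u) = u + 2*u² (L(u) = (u² + u²) + u = 2*u² + u = u + 2*u²)
E(w) = -3/7 (E(w) = 15*(-1/35) = -3/7)
q(z) = 2*z/(45 + z) (q(z) = (z + z)/(z - 5*(1 + 2*(-5))) = (2*z)/(z - 5*(1 - 10)) = (2*z)/(z - 5*(-9)) = (2*z)/(z + 45) = (2*z)/(45 + z) = 2*z/(45 + z))
E(T)/q(232) = -3/(7*(2*232/(45 + 232))) = -3/(7*(2*232/277)) = -3/(7*(2*232*(1/277))) = -3/(7*464/277) = -3/7*277/464 = -831/3248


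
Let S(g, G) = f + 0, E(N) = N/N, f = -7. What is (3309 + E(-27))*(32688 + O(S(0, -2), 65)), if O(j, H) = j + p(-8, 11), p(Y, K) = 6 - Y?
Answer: 108220450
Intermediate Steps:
E(N) = 1
S(g, G) = -7 (S(g, G) = -7 + 0 = -7)
O(j, H) = 14 + j (O(j, H) = j + (6 - 1*(-8)) = j + (6 + 8) = j + 14 = 14 + j)
(3309 + E(-27))*(32688 + O(S(0, -2), 65)) = (3309 + 1)*(32688 + (14 - 7)) = 3310*(32688 + 7) = 3310*32695 = 108220450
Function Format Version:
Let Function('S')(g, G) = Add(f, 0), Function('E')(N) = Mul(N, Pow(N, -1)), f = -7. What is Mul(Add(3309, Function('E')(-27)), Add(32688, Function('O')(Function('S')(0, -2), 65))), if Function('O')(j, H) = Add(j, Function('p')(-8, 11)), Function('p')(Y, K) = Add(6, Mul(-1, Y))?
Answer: 108220450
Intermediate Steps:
Function('E')(N) = 1
Function('S')(g, G) = -7 (Function('S')(g, G) = Add(-7, 0) = -7)
Function('O')(j, H) = Add(14, j) (Function('O')(j, H) = Add(j, Add(6, Mul(-1, -8))) = Add(j, Add(6, 8)) = Add(j, 14) = Add(14, j))
Mul(Add(3309, Function('E')(-27)), Add(32688, Function('O')(Function('S')(0, -2), 65))) = Mul(Add(3309, 1), Add(32688, Add(14, -7))) = Mul(3310, Add(32688, 7)) = Mul(3310, 32695) = 108220450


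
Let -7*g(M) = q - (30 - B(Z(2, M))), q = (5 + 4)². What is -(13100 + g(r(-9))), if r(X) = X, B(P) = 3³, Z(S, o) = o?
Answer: -91622/7 ≈ -13089.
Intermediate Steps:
B(P) = 27
q = 81 (q = 9² = 81)
g(M) = -78/7 (g(M) = -(81 - (30 - 1*27))/7 = -(81 - (30 - 27))/7 = -(81 - 1*3)/7 = -(81 - 3)/7 = -⅐*78 = -78/7)
-(13100 + g(r(-9))) = -(13100 - 78/7) = -1*91622/7 = -91622/7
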